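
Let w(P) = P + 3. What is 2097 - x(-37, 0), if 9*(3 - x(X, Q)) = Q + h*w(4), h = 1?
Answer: 18853/9 ≈ 2094.8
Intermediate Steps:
w(P) = 3 + P
x(X, Q) = 20/9 - Q/9 (x(X, Q) = 3 - (Q + 1*(3 + 4))/9 = 3 - (Q + 1*7)/9 = 3 - (Q + 7)/9 = 3 - (7 + Q)/9 = 3 + (-7/9 - Q/9) = 20/9 - Q/9)
2097 - x(-37, 0) = 2097 - (20/9 - ⅑*0) = 2097 - (20/9 + 0) = 2097 - 1*20/9 = 2097 - 20/9 = 18853/9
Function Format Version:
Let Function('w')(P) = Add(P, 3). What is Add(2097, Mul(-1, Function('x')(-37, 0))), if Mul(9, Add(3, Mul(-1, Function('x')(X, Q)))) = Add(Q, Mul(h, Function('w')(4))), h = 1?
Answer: Rational(18853, 9) ≈ 2094.8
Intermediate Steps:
Function('w')(P) = Add(3, P)
Function('x')(X, Q) = Add(Rational(20, 9), Mul(Rational(-1, 9), Q)) (Function('x')(X, Q) = Add(3, Mul(Rational(-1, 9), Add(Q, Mul(1, Add(3, 4))))) = Add(3, Mul(Rational(-1, 9), Add(Q, Mul(1, 7)))) = Add(3, Mul(Rational(-1, 9), Add(Q, 7))) = Add(3, Mul(Rational(-1, 9), Add(7, Q))) = Add(3, Add(Rational(-7, 9), Mul(Rational(-1, 9), Q))) = Add(Rational(20, 9), Mul(Rational(-1, 9), Q)))
Add(2097, Mul(-1, Function('x')(-37, 0))) = Add(2097, Mul(-1, Add(Rational(20, 9), Mul(Rational(-1, 9), 0)))) = Add(2097, Mul(-1, Add(Rational(20, 9), 0))) = Add(2097, Mul(-1, Rational(20, 9))) = Add(2097, Rational(-20, 9)) = Rational(18853, 9)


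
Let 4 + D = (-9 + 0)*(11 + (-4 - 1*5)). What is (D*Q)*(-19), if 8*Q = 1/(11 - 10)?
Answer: 209/4 ≈ 52.250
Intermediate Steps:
Q = ⅛ (Q = 1/(8*(11 - 10)) = (⅛)/1 = (⅛)*1 = ⅛ ≈ 0.12500)
D = -22 (D = -4 + (-9 + 0)*(11 + (-4 - 1*5)) = -4 - 9*(11 + (-4 - 5)) = -4 - 9*(11 - 9) = -4 - 9*2 = -4 - 18 = -22)
(D*Q)*(-19) = -22*⅛*(-19) = -11/4*(-19) = 209/4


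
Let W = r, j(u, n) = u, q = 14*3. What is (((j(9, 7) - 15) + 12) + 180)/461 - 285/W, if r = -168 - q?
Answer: 11363/6454 ≈ 1.7606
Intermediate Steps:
q = 42
r = -210 (r = -168 - 1*42 = -168 - 42 = -210)
W = -210
(((j(9, 7) - 15) + 12) + 180)/461 - 285/W = (((9 - 15) + 12) + 180)/461 - 285/(-210) = ((-6 + 12) + 180)*(1/461) - 285*(-1/210) = (6 + 180)*(1/461) + 19/14 = 186*(1/461) + 19/14 = 186/461 + 19/14 = 11363/6454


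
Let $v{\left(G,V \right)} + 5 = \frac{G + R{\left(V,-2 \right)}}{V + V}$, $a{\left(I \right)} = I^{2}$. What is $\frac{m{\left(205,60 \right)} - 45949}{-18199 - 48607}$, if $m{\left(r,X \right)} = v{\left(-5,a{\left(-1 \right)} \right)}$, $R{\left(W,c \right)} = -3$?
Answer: $\frac{22979}{33403} \approx 0.68793$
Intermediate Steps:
$v{\left(G,V \right)} = -5 + \frac{-3 + G}{2 V}$ ($v{\left(G,V \right)} = -5 + \frac{G - 3}{V + V} = -5 + \frac{-3 + G}{2 V}$)
$m{\left(r,X \right)} = -9$ ($m{\left(r,X \right)} = \frac{-3 - 5 - 10 \left(-1\right)^{2}}{2 \left(-1\right)^{2}} = \frac{-3 - 5 - 10}{2 \cdot 1} = \frac{1}{2} \cdot 1 \left(-3 - 5 - 10\right) = \frac{1}{2} \cdot 1 \left(-18\right) = -9$)
$\frac{m{\left(205,60 \right)} - 45949}{-18199 - 48607} = \frac{-9 - 45949}{-18199 - 48607} = - \frac{45958}{-66806} = \left(-45958\right) \left(- \frac{1}{66806}\right) = \frac{22979}{33403}$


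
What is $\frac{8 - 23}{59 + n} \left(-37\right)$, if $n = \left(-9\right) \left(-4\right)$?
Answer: $\frac{111}{19} \approx 5.8421$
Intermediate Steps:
$n = 36$
$\frac{8 - 23}{59 + n} \left(-37\right) = \frac{8 - 23}{59 + 36} \left(-37\right) = - \frac{15}{95} \left(-37\right) = \left(-15\right) \frac{1}{95} \left(-37\right) = \left(- \frac{3}{19}\right) \left(-37\right) = \frac{111}{19}$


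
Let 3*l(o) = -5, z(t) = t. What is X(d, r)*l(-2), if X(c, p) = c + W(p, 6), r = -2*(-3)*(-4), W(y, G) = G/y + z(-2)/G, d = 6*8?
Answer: -2845/36 ≈ -79.028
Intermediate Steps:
d = 48
W(y, G) = -2/G + G/y (W(y, G) = G/y - 2/G = -2/G + G/y)
r = -24 (r = 6*(-4) = -24)
l(o) = -5/3 (l(o) = (⅓)*(-5) = -5/3)
X(c, p) = -⅓ + c + 6/p (X(c, p) = c + (-2/6 + 6/p) = c + (-2*⅙ + 6/p) = c + (-⅓ + 6/p) = -⅓ + c + 6/p)
X(d, r)*l(-2) = (-⅓ + 48 + 6/(-24))*(-5/3) = (-⅓ + 48 + 6*(-1/24))*(-5/3) = (-⅓ + 48 - ¼)*(-5/3) = (569/12)*(-5/3) = -2845/36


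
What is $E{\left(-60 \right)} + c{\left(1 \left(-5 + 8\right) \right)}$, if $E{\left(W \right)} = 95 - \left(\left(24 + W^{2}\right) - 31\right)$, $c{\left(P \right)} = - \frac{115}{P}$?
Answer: $- \frac{10609}{3} \approx -3536.3$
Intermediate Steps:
$E{\left(W \right)} = 102 - W^{2}$ ($E{\left(W \right)} = 95 - \left(-7 + W^{2}\right) = 102 - W^{2}$)
$E{\left(-60 \right)} + c{\left(1 \left(-5 + 8\right) \right)} = \left(102 - \left(-60\right)^{2}\right) - \frac{115}{1 \left(-5 + 8\right)} = \left(102 - 3600\right) - \frac{115}{1 \cdot 3} = \left(102 - 3600\right) - \frac{115}{3} = -3498 - \frac{115}{3} = - \frac{10609}{3}$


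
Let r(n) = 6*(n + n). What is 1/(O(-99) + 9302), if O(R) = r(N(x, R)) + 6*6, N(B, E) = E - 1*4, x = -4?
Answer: 1/8102 ≈ 0.00012343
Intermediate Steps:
N(B, E) = -4 + E (N(B, E) = E - 4 = -4 + E)
r(n) = 12*n (r(n) = 6*(2*n) = 12*n)
O(R) = -12 + 12*R (O(R) = 12*(-4 + R) + 6*6 = (-48 + 12*R) + 36 = -12 + 12*R)
1/(O(-99) + 9302) = 1/((-12 + 12*(-99)) + 9302) = 1/((-12 - 1188) + 9302) = 1/(-1200 + 9302) = 1/8102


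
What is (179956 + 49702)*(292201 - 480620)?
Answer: -43271930702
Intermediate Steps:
(179956 + 49702)*(292201 - 480620) = 229658*(-188419) = -43271930702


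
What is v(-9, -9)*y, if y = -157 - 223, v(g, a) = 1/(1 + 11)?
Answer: -95/3 ≈ -31.667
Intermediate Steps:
v(g, a) = 1/12
y = -380
v(-9, -9)*y = (1/12)*(-380) = -95/3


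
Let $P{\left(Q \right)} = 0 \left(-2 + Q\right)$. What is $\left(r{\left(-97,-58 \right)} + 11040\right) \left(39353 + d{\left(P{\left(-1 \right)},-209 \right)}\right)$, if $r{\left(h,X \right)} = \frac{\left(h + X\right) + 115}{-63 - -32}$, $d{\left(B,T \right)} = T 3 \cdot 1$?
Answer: $\frac{13255135280}{31} \approx 4.2759 \cdot 10^{8}$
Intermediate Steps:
$P{\left(Q \right)} = 0$
$d{\left(B,T \right)} = 3 T$ ($d{\left(B,T \right)} = 3 T 1 = 3 T$)
$r{\left(h,X \right)} = - \frac{115}{31} - \frac{X}{31} - \frac{h}{31}$ ($r{\left(h,X \right)} = \frac{\left(X + h\right) + 115}{-63 + 32} = \frac{115 + X + h}{-31} = \left(115 + X + h\right) \left(- \frac{1}{31}\right) = - \frac{115}{31} - \frac{X}{31} - \frac{h}{31}$)
$\left(r{\left(-97,-58 \right)} + 11040\right) \left(39353 + d{\left(P{\left(-1 \right)},-209 \right)}\right) = \left(\left(- \frac{115}{31} - - \frac{58}{31} - - \frac{97}{31}\right) + 11040\right) \left(39353 + 3 \left(-209\right)\right) = \left(\left(- \frac{115}{31} + \frac{58}{31} + \frac{97}{31}\right) + 11040\right) \left(39353 - 627\right) = \left(\frac{40}{31} + 11040\right) 38726 = \frac{342280}{31} \cdot 38726 = \frac{13255135280}{31}$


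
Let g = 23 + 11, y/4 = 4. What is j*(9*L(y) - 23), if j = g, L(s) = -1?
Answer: -1088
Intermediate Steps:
y = 16 (y = 4*4 = 16)
g = 34
j = 34
j*(9*L(y) - 23) = 34*(9*(-1) - 23) = 34*(-9 - 23) = 34*(-32) = -1088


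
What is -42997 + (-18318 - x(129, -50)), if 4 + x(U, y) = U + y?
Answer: -61390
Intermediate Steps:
x(U, y) = -4 + U + y (x(U, y) = -4 + (U + y) = -4 + U + y)
-42997 + (-18318 - x(129, -50)) = -42997 + (-18318 - (-4 + 129 - 50)) = -42997 + (-18318 - 1*75) = -42997 + (-18318 - 75) = -42997 - 18393 = -61390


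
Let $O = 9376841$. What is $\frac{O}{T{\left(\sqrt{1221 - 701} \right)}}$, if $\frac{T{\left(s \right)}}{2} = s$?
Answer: $\frac{9376841 \sqrt{130}}{520} \approx 2.056 \cdot 10^{5}$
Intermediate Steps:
$T{\left(s \right)} = 2 s$
$\frac{O}{T{\left(\sqrt{1221 - 701} \right)}} = \frac{9376841}{2 \sqrt{1221 - 701}} = \frac{9376841}{2 \sqrt{520}} = \frac{9376841}{2 \cdot 2 \sqrt{130}} = \frac{9376841}{4 \sqrt{130}} = 9376841 \frac{\sqrt{130}}{520} = \frac{9376841 \sqrt{130}}{520}$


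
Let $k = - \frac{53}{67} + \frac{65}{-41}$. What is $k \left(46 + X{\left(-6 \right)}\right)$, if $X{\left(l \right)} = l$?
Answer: $- \frac{261120}{2747} \approx -95.056$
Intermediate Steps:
$k = - \frac{6528}{2747}$ ($k = \left(-53\right) \frac{1}{67} + 65 \left(- \frac{1}{41}\right) = - \frac{53}{67} - \frac{65}{41} = - \frac{6528}{2747} \approx -2.3764$)
$k \left(46 + X{\left(-6 \right)}\right) = - \frac{6528 \left(46 - 6\right)}{2747} = \left(- \frac{6528}{2747}\right) 40 = - \frac{261120}{2747}$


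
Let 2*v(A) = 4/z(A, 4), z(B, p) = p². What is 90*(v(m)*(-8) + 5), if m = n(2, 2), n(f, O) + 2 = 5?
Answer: 360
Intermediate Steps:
n(f, O) = 3 (n(f, O) = -2 + 5 = 3)
m = 3
v(A) = ⅛ (v(A) = (4/(4²))/2 = (4/16)/2 = (4*(1/16))/2 = (½)*(¼) = ⅛)
90*(v(m)*(-8) + 5) = 90*((⅛)*(-8) + 5) = 90*(-1 + 5) = 90*4 = 360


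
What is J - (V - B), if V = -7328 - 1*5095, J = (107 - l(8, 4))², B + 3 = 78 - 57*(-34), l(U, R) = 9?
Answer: 24040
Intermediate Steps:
B = 2013 (B = -3 + (78 - 57*(-34)) = -3 + (78 + 1938) = -3 + 2016 = 2013)
J = 9604 (J = (107 - 1*9)² = (107 - 9)² = 98² = 9604)
V = -12423 (V = -7328 - 5095 = -12423)
J - (V - B) = 9604 - (-12423 - 1*2013) = 9604 - (-12423 - 2013) = 9604 - 1*(-14436) = 9604 + 14436 = 24040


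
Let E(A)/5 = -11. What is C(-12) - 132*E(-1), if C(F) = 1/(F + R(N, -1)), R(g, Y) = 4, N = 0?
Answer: 58079/8 ≈ 7259.9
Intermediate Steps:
E(A) = -55 (E(A) = 5*(-11) = -55)
C(F) = 1/(4 + F) (C(F) = 1/(F + 4) = 1/(4 + F))
C(-12) - 132*E(-1) = 1/(4 - 12) - 132*(-55) = 1/(-8) + 7260 = -⅛ + 7260 = 58079/8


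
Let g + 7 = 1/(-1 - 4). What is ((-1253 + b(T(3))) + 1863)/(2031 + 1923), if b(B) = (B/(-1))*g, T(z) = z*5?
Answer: 359/1977 ≈ 0.18159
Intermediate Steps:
g = -36/5 (g = -7 + 1/(-1 - 4) = -7 + 1/(-5) = -7 - 1/5 = -36/5 ≈ -7.2000)
T(z) = 5*z
b(B) = 36*B/5 (b(B) = (B/(-1))*(-36/5) = -B*(-36/5) = 36*B/5)
((-1253 + b(T(3))) + 1863)/(2031 + 1923) = ((-1253 + 36*(5*3)/5) + 1863)/(2031 + 1923) = ((-1253 + (36/5)*15) + 1863)/3954 = ((-1253 + 108) + 1863)*(1/3954) = (-1145 + 1863)*(1/3954) = 718*(1/3954) = 359/1977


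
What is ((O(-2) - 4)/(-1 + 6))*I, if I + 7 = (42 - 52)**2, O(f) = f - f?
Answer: -372/5 ≈ -74.400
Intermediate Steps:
O(f) = 0
I = 93 (I = -7 + (42 - 52)**2 = -7 + (-10)**2 = -7 + 100 = 93)
((O(-2) - 4)/(-1 + 6))*I = ((0 - 4)/(-1 + 6))*93 = -4/5*93 = -372/5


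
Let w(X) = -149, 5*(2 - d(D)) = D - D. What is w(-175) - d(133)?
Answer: -151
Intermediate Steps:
d(D) = 2 (d(D) = 2 - (D - D)/5 = 2 - 1/5*0 = 2 + 0 = 2)
w(-175) - d(133) = -149 - 1*2 = -149 - 2 = -151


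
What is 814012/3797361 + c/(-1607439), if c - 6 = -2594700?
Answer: 3720488145934/2034675389493 ≈ 1.8285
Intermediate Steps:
c = -2594694 (c = 6 - 2594700 = -2594694)
814012/3797361 + c/(-1607439) = 814012/3797361 - 2594694/(-1607439) = 814012*(1/3797361) - 2594694*(-1/1607439) = 814012/3797361 + 864898/535813 = 3720488145934/2034675389493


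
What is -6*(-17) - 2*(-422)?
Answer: 946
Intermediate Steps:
-6*(-17) - 2*(-422) = 102 + 844 = 946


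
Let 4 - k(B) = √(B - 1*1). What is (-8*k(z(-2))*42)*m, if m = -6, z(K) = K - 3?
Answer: 8064 - 2016*I*√6 ≈ 8064.0 - 4938.2*I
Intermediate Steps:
z(K) = -3 + K
k(B) = 4 - √(-1 + B) (k(B) = 4 - √(B - 1*1) = 4 - √(B - 1) = 4 - √(-1 + B))
(-8*k(z(-2))*42)*m = (-8*(4 - √(-1 + (-3 - 2)))*42)*(-6) = (-8*(4 - √(-1 - 5))*42)*(-6) = (-8*(4 - √(-6))*42)*(-6) = (-8*(4 - I*√6)*42)*(-6) = ((-32 + 8*I*√6)*42)*(-6) = (-1344 + 336*I*√6)*(-6) = 8064 - 2016*I*√6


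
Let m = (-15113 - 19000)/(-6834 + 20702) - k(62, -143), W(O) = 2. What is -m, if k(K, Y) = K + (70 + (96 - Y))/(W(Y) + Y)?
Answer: 40586259/651796 ≈ 62.268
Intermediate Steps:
k(K, Y) = K + (166 - Y)/(2 + Y) (k(K, Y) = K + (70 + (96 - Y))/(2 + Y) = K + (166 - Y)/(2 + Y))
m = -40586259/651796 (m = (-15113 - 19000)/(-6834 + 20702) - (166 - 1*(-143) + 2*62 + 62*(-143))/(2 - 143) = -34113/13868 - (166 + 143 + 124 - 8866)/(-141) = -34113*1/13868 - (-1)*(-8433)/141 = -34113/13868 - 1*2811/47 = -34113/13868 - 2811/47 = -40586259/651796 ≈ -62.268)
-m = -1*(-40586259/651796) = 40586259/651796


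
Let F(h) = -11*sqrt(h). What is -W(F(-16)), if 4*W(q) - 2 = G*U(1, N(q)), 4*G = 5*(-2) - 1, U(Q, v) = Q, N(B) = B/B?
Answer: 3/16 ≈ 0.18750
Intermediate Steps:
N(B) = 1
G = -11/4 (G = (5*(-2) - 1)/4 = (-10 - 1)/4 = (1/4)*(-11) = -11/4 ≈ -2.7500)
W(q) = -3/16 (W(q) = 1/2 + (-11/4*1)/4 = 1/2 + (1/4)*(-11/4) = 1/2 - 11/16 = -3/16)
-W(F(-16)) = -1*(-3/16) = 3/16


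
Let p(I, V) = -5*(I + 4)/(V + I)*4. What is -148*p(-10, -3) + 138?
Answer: 19554/13 ≈ 1504.2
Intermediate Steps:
p(I, V) = -20*(4 + I)/(I + V) (p(I, V) = -5*(4 + I)/(I + V)*4 = -20*(4 + I)/(I + V))
-148*p(-10, -3) + 138 = -2960*(-4 - 1*(-10))/(-10 - 3) + 138 = -2960*(-4 + 10)/(-13) + 138 = -2960*(-1)*6/13 + 138 = -148*(-120/13) + 138 = 17760/13 + 138 = 19554/13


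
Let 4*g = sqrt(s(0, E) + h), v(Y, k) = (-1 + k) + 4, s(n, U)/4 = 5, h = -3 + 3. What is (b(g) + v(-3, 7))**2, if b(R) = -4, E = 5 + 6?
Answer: 36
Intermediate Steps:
E = 11
h = 0
s(n, U) = 20 (s(n, U) = 4*5 = 20)
v(Y, k) = 3 + k
g = sqrt(5)/2 (g = sqrt(20 + 0)/4 = sqrt(20)/4 = (2*sqrt(5))/4 = sqrt(5)/2 ≈ 1.1180)
(b(g) + v(-3, 7))**2 = (-4 + (3 + 7))**2 = (-4 + 10)**2 = 6**2 = 36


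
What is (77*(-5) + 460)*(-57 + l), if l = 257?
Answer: 15000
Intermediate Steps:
(77*(-5) + 460)*(-57 + l) = (77*(-5) + 460)*(-57 + 257) = (-385 + 460)*200 = 75*200 = 15000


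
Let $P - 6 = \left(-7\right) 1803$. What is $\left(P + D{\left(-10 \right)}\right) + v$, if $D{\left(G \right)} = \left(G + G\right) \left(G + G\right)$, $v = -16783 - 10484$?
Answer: $-39482$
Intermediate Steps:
$v = -27267$
$P = -12615$ ($P = 6 - 12621 = -12615$)
$D{\left(G \right)} = 4 G^{2}$ ($D{\left(G \right)} = 2 G 2 G = 4 G^{2}$)
$\left(P + D{\left(-10 \right)}\right) + v = \left(-12615 + 4 \left(-10\right)^{2}\right) - 27267 = \left(-12615 + 4 \cdot 100\right) - 27267 = \left(-12615 + 400\right) - 27267 = -12215 - 27267 = -39482$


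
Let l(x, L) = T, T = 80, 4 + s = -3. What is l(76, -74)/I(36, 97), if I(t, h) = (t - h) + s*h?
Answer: -4/37 ≈ -0.10811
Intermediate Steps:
s = -7 (s = -4 - 3 = -7)
I(t, h) = t - 8*h (I(t, h) = (t - h) - 7*h = t - 8*h)
l(x, L) = 80
l(76, -74)/I(36, 97) = 80/(36 - 8*97) = 80/(36 - 776) = 80/(-740) = 80*(-1/740) = -4/37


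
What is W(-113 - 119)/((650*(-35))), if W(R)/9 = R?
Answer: 1044/11375 ≈ 0.091780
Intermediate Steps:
W(R) = 9*R
W(-113 - 119)/((650*(-35))) = (9*(-113 - 119))/((650*(-35))) = (9*(-232))/(-22750) = -2088*(-1/22750) = 1044/11375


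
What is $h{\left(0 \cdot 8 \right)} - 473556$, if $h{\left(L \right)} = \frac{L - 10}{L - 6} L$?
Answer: $-473556$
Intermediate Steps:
$h{\left(L \right)} = \frac{L \left(-10 + L\right)}{-6 + L}$ ($h{\left(L \right)} = \frac{-10 + L}{-6 + L} L = \frac{L \left(-10 + L\right)}{-6 + L}$)
$h{\left(0 \cdot 8 \right)} - 473556 = \frac{0 \cdot 8 \left(-10 + 0 \cdot 8\right)}{-6 + 0 \cdot 8} - 473556 = \frac{0 \left(-10 + 0\right)}{-6 + 0} - 473556 = 0 \frac{1}{-6} \left(-10\right) - 473556 = 0 \left(- \frac{1}{6}\right) \left(-10\right) - 473556 = 0 - 473556 = -473556$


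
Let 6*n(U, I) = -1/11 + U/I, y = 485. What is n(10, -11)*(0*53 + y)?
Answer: -485/6 ≈ -80.833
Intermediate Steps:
n(U, I) = -1/66 + U/(6*I) (n(U, I) = (-1/11 + U/I)/6 = -1/66 + U/(6*I))
n(10, -11)*(0*53 + y) = ((1/66)*(-1*(-11) + 11*10)/(-11))*(0*53 + 485) = ((1/66)*(-1/11)*(11 + 110))*(0 + 485) = ((1/66)*(-1/11)*121)*485 = -1/6*485 = -485/6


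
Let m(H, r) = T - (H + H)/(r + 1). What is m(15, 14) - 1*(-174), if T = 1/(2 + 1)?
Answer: 517/3 ≈ 172.33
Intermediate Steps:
T = ⅓ (T = 1/3 = ⅓ ≈ 0.33333)
m(H, r) = ⅓ - 2*H/(1 + r) (m(H, r) = ⅓ - (H + H)/(r + 1) = ⅓ - 2*H/(1 + r))
m(15, 14) - 1*(-174) = (1 + 14 - 6*15)/(3*(1 + 14)) - 1*(-174) = (⅓)*(1 + 14 - 90)/15 + 174 = (⅓)*(1/15)*(-75) + 174 = -5/3 + 174 = 517/3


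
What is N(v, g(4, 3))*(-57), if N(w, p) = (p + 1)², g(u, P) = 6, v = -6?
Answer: -2793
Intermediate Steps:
N(w, p) = (1 + p)²
N(v, g(4, 3))*(-57) = (1 + 6)²*(-57) = 7²*(-57) = 49*(-57) = -2793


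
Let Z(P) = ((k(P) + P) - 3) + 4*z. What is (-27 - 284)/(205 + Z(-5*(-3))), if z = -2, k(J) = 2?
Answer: -311/211 ≈ -1.4739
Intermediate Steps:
Z(P) = -9 + P (Z(P) = ((2 + P) - 3) + 4*(-2) = (-1 + P) - 8 = -9 + P)
(-27 - 284)/(205 + Z(-5*(-3))) = (-27 - 284)/(205 + (-9 - 5*(-3))) = -311/(205 + (-9 + 15)) = -311/(205 + 6) = -311/211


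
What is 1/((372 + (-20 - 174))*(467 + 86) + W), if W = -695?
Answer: 1/97739 ≈ 1.0231e-5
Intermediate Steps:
1/((372 + (-20 - 174))*(467 + 86) + W) = 1/((372 + (-20 - 174))*(467 + 86) - 695) = 1/((372 - 194)*553 - 695) = 1/(178*553 - 695) = 1/(98434 - 695) = 1/97739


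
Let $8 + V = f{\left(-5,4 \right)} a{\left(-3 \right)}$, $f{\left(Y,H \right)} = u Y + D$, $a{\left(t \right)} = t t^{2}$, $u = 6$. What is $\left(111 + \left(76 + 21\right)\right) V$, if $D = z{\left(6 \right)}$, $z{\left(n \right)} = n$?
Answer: $133120$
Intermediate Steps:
$D = 6$
$a{\left(t \right)} = t^{3}$
$f{\left(Y,H \right)} = 6 + 6 Y$ ($f{\left(Y,H \right)} = 6 Y + 6 = 6 + 6 Y$)
$V = 640$ ($V = -8 + \left(6 + 6 \left(-5\right)\right) \left(-3\right)^{3} = -8 + \left(6 - 30\right) \left(-27\right) = -8 - -648 = -8 + 648 = 640$)
$\left(111 + \left(76 + 21\right)\right) V = \left(111 + \left(76 + 21\right)\right) 640 = \left(111 + 97\right) 640 = 208 \cdot 640 = 133120$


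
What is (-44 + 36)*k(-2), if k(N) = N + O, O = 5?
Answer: -24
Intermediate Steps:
k(N) = 5 + N (k(N) = N + 5 = 5 + N)
(-44 + 36)*k(-2) = (-44 + 36)*(5 - 2) = -8*3 = -24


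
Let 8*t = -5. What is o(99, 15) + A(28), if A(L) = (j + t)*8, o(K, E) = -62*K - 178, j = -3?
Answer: -6345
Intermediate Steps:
t = -5/8 (t = (⅛)*(-5) = -5/8 ≈ -0.62500)
o(K, E) = -178 - 62*K
A(L) = -29 (A(L) = (-3 - 5/8)*8 = -29/8*8 = -29)
o(99, 15) + A(28) = (-178 - 62*99) - 29 = (-178 - 6138) - 29 = -6316 - 29 = -6345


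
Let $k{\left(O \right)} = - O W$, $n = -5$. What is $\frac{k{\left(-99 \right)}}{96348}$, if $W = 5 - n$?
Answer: $\frac{165}{16058} \approx 0.010275$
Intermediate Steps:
$W = 10$ ($W = 5 - -5 = 5 + 5 = 10$)
$k{\left(O \right)} = - 10 O$ ($k{\left(O \right)} = - O 10 = - 10 O$)
$\frac{k{\left(-99 \right)}}{96348} = \frac{\left(-10\right) \left(-99\right)}{96348} = 990 \cdot \frac{1}{96348} = \frac{165}{16058}$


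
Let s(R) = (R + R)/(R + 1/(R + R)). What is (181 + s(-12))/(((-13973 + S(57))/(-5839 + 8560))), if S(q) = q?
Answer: -20557155/574532 ≈ -35.781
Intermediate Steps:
s(R) = 2*R/(R + 1/(2*R)) (s(R) = (2*R)/(R + 1/(2*R)) = 2*R/(R + 1/(2*R)))
(181 + s(-12))/(((-13973 + S(57))/(-5839 + 8560))) = (181 + 4*(-12)²/(1 + 2*(-12)²))/(((-13973 + 57)/(-5839 + 8560))) = (181 + 4*144/(1 + 2*144))/((-13916/2721)) = (181 + 4*144/(1 + 288))/((-13916*1/2721)) = (181 + 4*144/289)/(-13916/2721) = (181 + 4*144*(1/289))*(-2721/13916) = (181 + 576/289)*(-2721/13916) = (52885/289)*(-2721/13916) = -20557155/574532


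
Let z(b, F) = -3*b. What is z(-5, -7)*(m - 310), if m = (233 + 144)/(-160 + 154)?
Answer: -11185/2 ≈ -5592.5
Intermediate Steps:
m = -377/6 (m = 377/(-6) = 377*(-⅙) = -377/6 ≈ -62.833)
z(-5, -7)*(m - 310) = (-3*(-5))*(-377/6 - 310) = 15*(-2237/6) = -11185/2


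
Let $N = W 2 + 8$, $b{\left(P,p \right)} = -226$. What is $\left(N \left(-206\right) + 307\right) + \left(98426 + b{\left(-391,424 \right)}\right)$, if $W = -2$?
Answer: $97683$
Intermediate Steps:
$N = 4$ ($N = \left(-2\right) 2 + 8 = -4 + 8 = 4$)
$\left(N \left(-206\right) + 307\right) + \left(98426 + b{\left(-391,424 \right)}\right) = \left(4 \left(-206\right) + 307\right) + \left(98426 - 226\right) = \left(-824 + 307\right) + 98200 = -517 + 98200 = 97683$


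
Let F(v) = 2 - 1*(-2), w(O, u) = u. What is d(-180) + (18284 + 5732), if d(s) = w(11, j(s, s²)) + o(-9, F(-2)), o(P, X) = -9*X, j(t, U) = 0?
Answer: 23980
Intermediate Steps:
F(v) = 4 (F(v) = 2 + 2 = 4)
d(s) = -36 (d(s) = 0 - 9*4 = 0 - 36 = -36)
d(-180) + (18284 + 5732) = -36 + (18284 + 5732) = -36 + 24016 = 23980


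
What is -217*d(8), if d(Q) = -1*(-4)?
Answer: -868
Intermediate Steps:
d(Q) = 4
-217*d(8) = -217*4 = -868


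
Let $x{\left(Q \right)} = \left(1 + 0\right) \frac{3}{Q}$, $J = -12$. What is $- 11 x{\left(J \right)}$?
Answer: $\frac{11}{4} \approx 2.75$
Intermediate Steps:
$x{\left(Q \right)} = \frac{3}{Q}$ ($x{\left(Q \right)} = 1 \frac{3}{Q} = \frac{3}{Q}$)
$- 11 x{\left(J \right)} = - 11 \frac{3}{-12} = - 11 \cdot 3 \left(- \frac{1}{12}\right) = \left(-11\right) \left(- \frac{1}{4}\right) = \frac{11}{4}$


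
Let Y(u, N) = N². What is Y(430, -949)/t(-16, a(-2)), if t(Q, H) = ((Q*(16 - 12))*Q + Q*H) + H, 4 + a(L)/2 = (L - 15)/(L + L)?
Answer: 1801202/2033 ≈ 885.98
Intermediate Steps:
a(L) = -8 + (-15 + L)/L (a(L) = -8 + 2*((L - 15)/(L + L)) = -8 + 2*((-15 + L)/((2*L))) = -8 + 2*((-15 + L)*(1/(2*L))) = -8 + 2*((-15 + L)/(2*L)) = -8 + (-15 + L)/L)
t(Q, H) = H + 4*Q² + H*Q (t(Q, H) = ((Q*4)*Q + H*Q) + H = ((4*Q)*Q + H*Q) + H = (4*Q² + H*Q) + H = H + 4*Q² + H*Q)
Y(430, -949)/t(-16, a(-2)) = (-949)²/((-7 - 15/(-2)) + 4*(-16)² + (-7 - 15/(-2))*(-16)) = 900601/((-7 - 15*(-½)) + 4*256 + (-7 - 15*(-½))*(-16)) = 900601/((-7 + 15/2) + 1024 + (-7 + 15/2)*(-16)) = 900601/(½ + 1024 + (½)*(-16)) = 900601/(½ + 1024 - 8) = 900601/(2033/2) = 900601*(2/2033) = 1801202/2033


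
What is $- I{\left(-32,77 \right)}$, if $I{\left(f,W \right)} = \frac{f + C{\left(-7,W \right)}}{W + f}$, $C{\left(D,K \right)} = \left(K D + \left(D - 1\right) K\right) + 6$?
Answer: $\frac{1181}{45} \approx 26.244$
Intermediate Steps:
$C{\left(D,K \right)} = 6 + D K + K \left(-1 + D\right)$ ($C{\left(D,K \right)} = \left(D K + \left(-1 + D\right) K\right) + 6 = \left(D K + K \left(-1 + D\right)\right) + 6 = 6 + D K + K \left(-1 + D\right)$)
$I{\left(f,W \right)} = \frac{6 + f - 15 W}{W + f}$ ($I{\left(f,W \right)} = \frac{f + \left(6 - W + 2 \left(-7\right) W\right)}{W + f} = \frac{f - \left(-6 + 15 W\right)}{W + f} = \frac{6 + f - 15 W}{W + f}$)
$- I{\left(-32,77 \right)} = - \frac{6 - 32 - 1155}{77 - 32} = - \frac{6 - 32 - 1155}{45} = - \frac{-1181}{45} = \left(-1\right) \left(- \frac{1181}{45}\right) = \frac{1181}{45}$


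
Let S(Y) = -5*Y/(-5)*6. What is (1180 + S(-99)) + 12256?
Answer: 12842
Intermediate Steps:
S(Y) = 6*Y (S(Y) = -5*Y*(-1)/5*6 = -(-1)*Y*6 = Y*6 = 6*Y)
(1180 + S(-99)) + 12256 = (1180 + 6*(-99)) + 12256 = (1180 - 594) + 12256 = 586 + 12256 = 12842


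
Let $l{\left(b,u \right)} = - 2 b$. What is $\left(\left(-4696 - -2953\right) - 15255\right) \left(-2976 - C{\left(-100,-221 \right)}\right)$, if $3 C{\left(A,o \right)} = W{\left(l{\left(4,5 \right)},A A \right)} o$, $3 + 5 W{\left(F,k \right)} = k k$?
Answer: $- \frac{125218343313202}{5} \approx -2.5044 \cdot 10^{13}$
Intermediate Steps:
$W{\left(F,k \right)} = - \frac{3}{5} + \frac{k^{2}}{5}$ ($W{\left(F,k \right)} = - \frac{3}{5} + \frac{k k}{5} = - \frac{3}{5} + \frac{k^{2}}{5}$)
$C{\left(A,o \right)} = \frac{o \left(- \frac{3}{5} + \frac{A^{4}}{5}\right)}{3}$ ($C{\left(A,o \right)} = \frac{\left(- \frac{3}{5} + \frac{\left(A A\right)^{2}}{5}\right) o}{3} = \frac{\left(- \frac{3}{5} + \frac{\left(A^{2}\right)^{2}}{5}\right) o}{3} = \frac{\left(- \frac{3}{5} + \frac{A^{4}}{5}\right) o}{3} = \frac{o \left(- \frac{3}{5} + \frac{A^{4}}{5}\right)}{3}$)
$\left(\left(-4696 - -2953\right) - 15255\right) \left(-2976 - C{\left(-100,-221 \right)}\right) = \left(\left(-4696 - -2953\right) - 15255\right) \left(-2976 - \frac{1}{15} \left(-221\right) \left(-3 + \left(-100\right)^{4}\right)\right) = \left(\left(-4696 + 2953\right) - 15255\right) \left(-2976 - \frac{1}{15} \left(-221\right) \left(-3 + 100000000\right)\right) = \left(-1743 - 15255\right) \left(-2976 - \frac{1}{15} \left(-221\right) 99999997\right) = - 16998 \left(-2976 - - \frac{22099999337}{15}\right) = - 16998 \left(-2976 + \frac{22099999337}{15}\right) = \left(-16998\right) \frac{22099954697}{15} = - \frac{125218343313202}{5}$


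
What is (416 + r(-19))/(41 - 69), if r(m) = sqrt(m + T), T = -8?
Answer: -104/7 - 3*I*sqrt(3)/28 ≈ -14.857 - 0.18558*I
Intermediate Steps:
r(m) = sqrt(-8 + m) (r(m) = sqrt(m - 8) = sqrt(-8 + m))
(416 + r(-19))/(41 - 69) = (416 + sqrt(-8 - 19))/(41 - 69) = (416 + sqrt(-27))/(-28) = (416 + 3*I*sqrt(3))*(-1/28) = -104/7 - 3*I*sqrt(3)/28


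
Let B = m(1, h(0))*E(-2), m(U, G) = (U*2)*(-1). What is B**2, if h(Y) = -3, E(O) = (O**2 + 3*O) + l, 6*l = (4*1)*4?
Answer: 16/9 ≈ 1.7778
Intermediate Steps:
l = 8/3 (l = ((4*1)*4)/6 = (4*4)/6 = (1/6)*16 = 8/3 ≈ 2.6667)
E(O) = 8/3 + O**2 + 3*O (E(O) = (O**2 + 3*O) + 8/3 = 8/3 + O**2 + 3*O)
m(U, G) = -2*U (m(U, G) = (2*U)*(-1) = -2*U)
B = -4/3 (B = (-2*1)*(8/3 + (-2)**2 + 3*(-2)) = -2*(8/3 + 4 - 6) = -2*2/3 = -4/3 ≈ -1.3333)
B**2 = (-4/3)**2 = 16/9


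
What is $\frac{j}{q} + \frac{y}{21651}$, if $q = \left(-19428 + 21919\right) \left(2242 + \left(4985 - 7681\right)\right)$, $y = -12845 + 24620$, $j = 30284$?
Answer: $\frac{2110138911}{4080903169} \approx 0.51708$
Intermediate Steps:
$y = 11775$
$q = -1130914$ ($q = 2491 \left(2242 + \left(4985 - 7681\right)\right) = 2491 \left(2242 - 2696\right) = 2491 \left(-454\right) = -1130914$)
$\frac{j}{q} + \frac{y}{21651} = \frac{30284}{-1130914} + \frac{11775}{21651} = 30284 \left(- \frac{1}{1130914}\right) + 11775 \cdot \frac{1}{21651} = - \frac{15142}{565457} + \frac{3925}{7217} = \frac{2110138911}{4080903169}$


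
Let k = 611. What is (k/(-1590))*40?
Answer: -2444/159 ≈ -15.371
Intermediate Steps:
(k/(-1590))*40 = (611/(-1590))*40 = (611*(-1/1590))*40 = -611/1590*40 = -2444/159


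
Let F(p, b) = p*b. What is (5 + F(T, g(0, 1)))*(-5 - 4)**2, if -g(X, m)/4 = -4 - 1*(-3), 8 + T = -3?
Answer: -3159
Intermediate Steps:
T = -11 (T = -8 - 3 = -11)
g(X, m) = 4 (g(X, m) = -4*(-4 - 1*(-3)) = -4*(-4 + 3) = -4*(-1) = 4)
F(p, b) = b*p
(5 + F(T, g(0, 1)))*(-5 - 4)**2 = (5 + 4*(-11))*(-5 - 4)**2 = (5 - 44)*(-9)**2 = -39*81 = -3159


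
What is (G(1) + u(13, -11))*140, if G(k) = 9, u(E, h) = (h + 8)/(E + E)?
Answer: 16170/13 ≈ 1243.8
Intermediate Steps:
u(E, h) = (8 + h)/(2*E) (u(E, h) = (8 + h)/((2*E)) = (8 + h)*(1/(2*E)) = (8 + h)/(2*E))
(G(1) + u(13, -11))*140 = (9 + (½)*(8 - 11)/13)*140 = (9 + (½)*(1/13)*(-3))*140 = (9 - 3/26)*140 = (231/26)*140 = 16170/13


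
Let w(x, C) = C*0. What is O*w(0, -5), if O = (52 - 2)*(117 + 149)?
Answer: 0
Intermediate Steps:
w(x, C) = 0
O = 13300 (O = 50*266 = 13300)
O*w(0, -5) = 13300*0 = 0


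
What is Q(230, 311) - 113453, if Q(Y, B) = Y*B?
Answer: -41923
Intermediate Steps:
Q(Y, B) = B*Y
Q(230, 311) - 113453 = 311*230 - 113453 = 71530 - 113453 = -41923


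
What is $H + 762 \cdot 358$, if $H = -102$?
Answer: $272694$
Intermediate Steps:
$H + 762 \cdot 358 = -102 + 762 \cdot 358 = -102 + 272796 = 272694$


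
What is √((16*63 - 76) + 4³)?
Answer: 2*√249 ≈ 31.559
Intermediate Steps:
√((16*63 - 76) + 4³) = √((1008 - 76) + 64) = √(932 + 64) = √996 = 2*√249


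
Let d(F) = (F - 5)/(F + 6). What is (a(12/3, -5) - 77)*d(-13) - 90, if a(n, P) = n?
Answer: -1944/7 ≈ -277.71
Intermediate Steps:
d(F) = (-5 + F)/(6 + F)
(a(12/3, -5) - 77)*d(-13) - 90 = (12/3 - 77)*((-5 - 13)/(6 - 13)) - 90 = (12*(⅓) - 77)*(-18/(-7)) - 90 = (4 - 77)*(-⅐*(-18)) - 90 = -73*18/7 - 90 = -1314/7 - 90 = -1944/7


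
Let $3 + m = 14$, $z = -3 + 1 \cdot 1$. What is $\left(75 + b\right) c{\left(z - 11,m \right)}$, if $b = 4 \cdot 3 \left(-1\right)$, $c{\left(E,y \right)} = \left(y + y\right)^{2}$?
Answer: $30492$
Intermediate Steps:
$z = -2$ ($z = -3 + 1 = -2$)
$m = 11$ ($m = -3 + 14 = 11$)
$c{\left(E,y \right)} = 4 y^{2}$ ($c{\left(E,y \right)} = \left(2 y\right)^{2} = 4 y^{2}$)
$b = -12$ ($b = 12 \left(-1\right) = -12$)
$\left(75 + b\right) c{\left(z - 11,m \right)} = \left(75 - 12\right) 4 \cdot 11^{2} = 63 \cdot 4 \cdot 121 = 63 \cdot 484 = 30492$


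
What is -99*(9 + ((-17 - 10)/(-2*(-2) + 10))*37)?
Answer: 86427/14 ≈ 6173.4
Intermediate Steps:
-99*(9 + ((-17 - 10)/(-2*(-2) + 10))*37) = -99*(9 - 27/(4 + 10)*37) = -99*(9 - 27/14*37) = -99*(9 - 999/14) = -99*(-873/14) = 86427/14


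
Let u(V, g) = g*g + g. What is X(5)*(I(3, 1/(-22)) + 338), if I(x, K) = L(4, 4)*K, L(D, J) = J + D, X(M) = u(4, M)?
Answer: 111420/11 ≈ 10129.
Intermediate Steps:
u(V, g) = g + g² (u(V, g) = g² + g = g + g²)
X(M) = M*(1 + M)
L(D, J) = D + J
I(x, K) = 8*K (I(x, K) = (4 + 4)*K = 8*K)
X(5)*(I(3, 1/(-22)) + 338) = (5*(1 + 5))*(8/(-22) + 338) = (5*6)*(8*(-1/22) + 338) = 30*(-4/11 + 338) = 30*(3714/11) = 111420/11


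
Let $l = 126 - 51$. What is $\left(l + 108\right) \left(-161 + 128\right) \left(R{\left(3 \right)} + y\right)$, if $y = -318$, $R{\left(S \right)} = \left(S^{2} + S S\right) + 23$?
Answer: $1672803$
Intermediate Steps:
$l = 75$ ($l = 126 - 51 = 75$)
$R{\left(S \right)} = 23 + 2 S^{2}$ ($R{\left(S \right)} = \left(S^{2} + S^{2}\right) + 23 = 2 S^{2} + 23 = 23 + 2 S^{2}$)
$\left(l + 108\right) \left(-161 + 128\right) \left(R{\left(3 \right)} + y\right) = \left(75 + 108\right) \left(-161 + 128\right) \left(\left(23 + 2 \cdot 3^{2}\right) - 318\right) = 183 \left(-33\right) \left(\left(23 + 2 \cdot 9\right) - 318\right) = - 6039 \left(\left(23 + 18\right) - 318\right) = - 6039 \left(41 - 318\right) = \left(-6039\right) \left(-277\right) = 1672803$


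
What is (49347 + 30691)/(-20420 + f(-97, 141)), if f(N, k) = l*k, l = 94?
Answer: -40019/3583 ≈ -11.169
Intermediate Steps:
f(N, k) = 94*k
(49347 + 30691)/(-20420 + f(-97, 141)) = (49347 + 30691)/(-20420 + 94*141) = 80038/(-20420 + 13254) = 80038/(-7166) = 80038*(-1/7166) = -40019/3583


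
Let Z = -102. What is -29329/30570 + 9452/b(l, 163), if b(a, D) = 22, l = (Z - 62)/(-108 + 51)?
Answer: 144151201/336270 ≈ 428.68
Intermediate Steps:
l = 164/57 (l = (-102 - 62)/(-108 + 51) = -164/(-57) = -164*(-1/57) = 164/57 ≈ 2.8772)
-29329/30570 + 9452/b(l, 163) = -29329/30570 + 9452/22 = -29329*1/30570 + 9452*(1/22) = -29329/30570 + 4726/11 = 144151201/336270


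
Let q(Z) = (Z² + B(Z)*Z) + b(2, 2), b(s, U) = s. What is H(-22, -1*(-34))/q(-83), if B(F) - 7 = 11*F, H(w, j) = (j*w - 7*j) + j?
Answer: -136/11727 ≈ -0.011597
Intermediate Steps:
H(w, j) = -6*j + j*w (H(w, j) = (-7*j + j*w) + j = -6*j + j*w)
B(F) = 7 + 11*F
q(Z) = 2 + Z² + Z*(7 + 11*Z) (q(Z) = (Z² + (7 + 11*Z)*Z) + 2 = (Z² + Z*(7 + 11*Z)) + 2 = 2 + Z² + Z*(7 + 11*Z))
H(-22, -1*(-34))/q(-83) = ((-1*(-34))*(-6 - 22))/(2 + 7*(-83) + 12*(-83)²) = (34*(-28))/(2 - 581 + 12*6889) = -952/(2 - 581 + 82668) = -952/82089 = -952*1/82089 = -136/11727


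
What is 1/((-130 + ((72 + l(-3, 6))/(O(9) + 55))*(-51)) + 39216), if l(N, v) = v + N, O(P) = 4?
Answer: 59/2302249 ≈ 2.5627e-5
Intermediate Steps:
l(N, v) = N + v
1/((-130 + ((72 + l(-3, 6))/(O(9) + 55))*(-51)) + 39216) = 1/((-130 + ((72 + (-3 + 6))/(4 + 55))*(-51)) + 39216) = 1/((-130 + ((72 + 3)/59)*(-51)) + 39216) = 1/((-130 + (75*(1/59))*(-51)) + 39216) = 1/((-130 + (75/59)*(-51)) + 39216) = 1/((-130 - 3825/59) + 39216) = 1/(-11495/59 + 39216) = 1/(2302249/59) = 59/2302249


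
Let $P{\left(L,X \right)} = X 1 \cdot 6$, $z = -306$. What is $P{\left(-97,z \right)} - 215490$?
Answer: $-217326$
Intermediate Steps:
$P{\left(L,X \right)} = 6 X$ ($P{\left(L,X \right)} = X 6 = 6 X$)
$P{\left(-97,z \right)} - 215490 = 6 \left(-306\right) - 215490 = -1836 - 215490 = -217326$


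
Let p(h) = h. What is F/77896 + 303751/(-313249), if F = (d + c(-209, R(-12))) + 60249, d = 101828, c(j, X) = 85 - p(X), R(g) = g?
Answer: 13569927715/12200422052 ≈ 1.1123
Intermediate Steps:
c(j, X) = 85 - X
F = 162174 (F = (101828 + (85 - 1*(-12))) + 60249 = (101828 + (85 + 12)) + 60249 = (101828 + 97) + 60249 = 101925 + 60249 = 162174)
F/77896 + 303751/(-313249) = 162174/77896 + 303751/(-313249) = 162174*(1/77896) + 303751*(-1/313249) = 81087/38948 - 303751/313249 = 13569927715/12200422052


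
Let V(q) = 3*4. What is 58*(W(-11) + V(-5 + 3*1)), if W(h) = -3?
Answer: 522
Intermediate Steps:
V(q) = 12
58*(W(-11) + V(-5 + 3*1)) = 58*(-3 + 12) = 58*9 = 522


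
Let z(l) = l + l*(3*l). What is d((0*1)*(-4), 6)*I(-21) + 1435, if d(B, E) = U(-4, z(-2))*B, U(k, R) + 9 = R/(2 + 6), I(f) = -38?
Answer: 1435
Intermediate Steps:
z(l) = l + 3*l²
U(k, R) = -9 + R/8 (U(k, R) = -9 + R/(2 + 6) = -9 + R/8)
d(B, E) = -31*B/4 (d(B, E) = (-9 + (-2*(1 + 3*(-2)))/8)*B = (-9 + (-2*(1 - 6))/8)*B = (-9 + (-2*(-5))/8)*B = (-9 + (⅛)*10)*B = (-9 + 5/4)*B = -31*B/4)
d((0*1)*(-4), 6)*I(-21) + 1435 = -31*0*1*(-4)/4*(-38) + 1435 = -0*(-4)*(-38) + 1435 = -31/4*0*(-38) + 1435 = 0*(-38) + 1435 = 0 + 1435 = 1435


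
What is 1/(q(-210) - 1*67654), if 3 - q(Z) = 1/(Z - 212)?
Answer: -422/28548721 ≈ -1.4782e-5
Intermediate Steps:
q(Z) = 3 - 1/(-212 + Z) (q(Z) = 3 - 1/(Z - 212) = 3 - 1/(-212 + Z))
1/(q(-210) - 1*67654) = 1/((-637 + 3*(-210))/(-212 - 210) - 1*67654) = 1/((-637 - 630)/(-422) - 67654) = 1/(-1/422*(-1267) - 67654) = 1/(1267/422 - 67654) = 1/(-28548721/422) = -422/28548721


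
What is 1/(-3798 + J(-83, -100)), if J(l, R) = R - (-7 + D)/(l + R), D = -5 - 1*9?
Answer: -61/237785 ≈ -0.00025653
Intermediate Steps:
D = -14 (D = -5 - 9 = -14)
J(l, R) = R + 21/(R + l) (J(l, R) = R - (-7 - 14)/(l + R) = R - (-21)/(R + l) = R + 21/(R + l))
1/(-3798 + J(-83, -100)) = 1/(-3798 + (21 + (-100)² - 100*(-83))/(-100 - 83)) = 1/(-3798 + (21 + 10000 + 8300)/(-183)) = 1/(-3798 - 1/183*18321) = 1/(-3798 - 6107/61) = 1/(-237785/61) = -61/237785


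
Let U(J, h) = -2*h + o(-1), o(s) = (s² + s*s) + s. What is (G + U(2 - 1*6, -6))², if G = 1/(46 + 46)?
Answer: 1432809/8464 ≈ 169.28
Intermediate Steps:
o(s) = s + 2*s² (o(s) = (s² + s²) + s = 2*s² + s = s + 2*s²)
U(J, h) = 1 - 2*h (U(J, h) = -2*h - (1 + 2*(-1)) = -2*h - (1 - 2) = -2*h - 1*(-1) = -2*h + 1 = 1 - 2*h)
G = 1/92 ≈ 0.010870
(G + U(2 - 1*6, -6))² = (1/92 + (1 - 2*(-6)))² = (1/92 + (1 + 12))² = (1/92 + 13)² = (1197/92)² = 1432809/8464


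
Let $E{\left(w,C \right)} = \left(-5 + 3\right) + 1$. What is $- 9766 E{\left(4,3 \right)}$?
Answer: $9766$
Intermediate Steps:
$E{\left(w,C \right)} = -1$ ($E{\left(w,C \right)} = -2 + 1 = -1$)
$- 9766 E{\left(4,3 \right)} = \left(-9766\right) \left(-1\right) = 9766$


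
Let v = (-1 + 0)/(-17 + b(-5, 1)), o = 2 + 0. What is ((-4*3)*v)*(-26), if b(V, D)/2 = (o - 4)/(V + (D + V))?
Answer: 2808/149 ≈ 18.846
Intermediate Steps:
o = 2
b(V, D) = -4/(D + 2*V) (b(V, D) = 2*((2 - 4)/(V + (D + V))) = 2*(-2/(D + 2*V)) = -4/(D + 2*V))
v = 9/149 (v = (-1 + 0)/(-17 - 4/(1 + 2*(-5))) = -1/(-17 - 4/(1 - 10)) = -1/(-17 - 4/(-9)) = -1/(-17 - 4*(-⅑)) = -1/(-17 + 4/9) = -1/(-149/9) = -1*(-9/149) = 9/149 ≈ 0.060403)
((-4*3)*v)*(-26) = (-4*3*(9/149))*(-26) = -12*9/149*(-26) = -108/149*(-26) = 2808/149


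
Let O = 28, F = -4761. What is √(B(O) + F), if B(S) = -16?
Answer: I*√4777 ≈ 69.116*I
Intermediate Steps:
√(B(O) + F) = √(-16 - 4761) = √(-4777) = I*√4777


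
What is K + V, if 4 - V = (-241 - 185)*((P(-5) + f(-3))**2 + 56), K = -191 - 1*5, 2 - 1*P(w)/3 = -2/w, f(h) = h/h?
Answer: 949866/25 ≈ 37995.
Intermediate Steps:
f(h) = 1
P(w) = 6 + 6/w (P(w) = 6 - (-6)/w = 6 + 6/w)
K = -196 (K = -191 - 5 = -196)
V = 954766/25 (V = 4 - (-241 - 185)*(((6 + 6/(-5)) + 1)**2 + 56) = 4 - (-426)*(((6 + 6*(-1/5)) + 1)**2 + 56) = 4 - (-426)*(((6 - 6/5) + 1)**2 + 56) = 4 - (-426)*((24/5 + 1)**2 + 56) = 4 - (-426)*((29/5)**2 + 56) = 4 - (-426)*(841/25 + 56) = 4 - (-426)*2241/25 = 4 - 1*(-954666/25) = 4 + 954666/25 = 954766/25 ≈ 38191.)
K + V = -196 + 954766/25 = 949866/25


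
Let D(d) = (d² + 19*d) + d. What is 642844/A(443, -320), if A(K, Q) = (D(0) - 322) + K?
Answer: 642844/121 ≈ 5312.8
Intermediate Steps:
D(d) = d² + 20*d
A(K, Q) = -322 + K (A(K, Q) = (0*(20 + 0) - 322) + K = (0*20 - 322) + K = (0 - 322) + K = -322 + K)
642844/A(443, -320) = 642844/(-322 + 443) = 642844/121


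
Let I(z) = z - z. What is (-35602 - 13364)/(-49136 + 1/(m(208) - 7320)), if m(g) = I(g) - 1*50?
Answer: 360879420/362132321 ≈ 0.99654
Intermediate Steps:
I(z) = 0
m(g) = -50 (m(g) = 0 - 1*50 = 0 - 50 = -50)
(-35602 - 13364)/(-49136 + 1/(m(208) - 7320)) = (-35602 - 13364)/(-49136 + 1/(-50 - 7320)) = -48966/(-49136 + 1/(-7370)) = -48966/(-49136 - 1/7370) = -48966/(-362132321/7370) = -48966*(-7370/362132321) = 360879420/362132321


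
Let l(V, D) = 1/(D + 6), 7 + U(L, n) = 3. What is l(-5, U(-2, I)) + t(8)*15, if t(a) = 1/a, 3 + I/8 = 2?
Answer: 19/8 ≈ 2.3750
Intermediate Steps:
I = -8 (I = -24 + 8*2 = -24 + 16 = -8)
U(L, n) = -4 (U(L, n) = -7 + 3 = -4)
l(V, D) = 1/(6 + D)
l(-5, U(-2, I)) + t(8)*15 = 1/(6 - 4) + 15/8 = 1/2 + (⅛)*15 = ½ + 15/8 = 19/8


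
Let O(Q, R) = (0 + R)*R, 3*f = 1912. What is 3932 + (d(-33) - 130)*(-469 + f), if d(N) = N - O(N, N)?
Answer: -620464/3 ≈ -2.0682e+5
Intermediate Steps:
f = 1912/3 (f = (1/3)*1912 = 1912/3 ≈ 637.33)
O(Q, R) = R**2 (O(Q, R) = R*R = R**2)
d(N) = N - N**2
3932 + (d(-33) - 130)*(-469 + f) = 3932 + (-33*(1 - 1*(-33)) - 130)*(-469 + 1912/3) = 3932 + (-33*(1 + 33) - 130)*(505/3) = 3932 + (-33*34 - 130)*(505/3) = 3932 + (-1122 - 130)*(505/3) = 3932 - 1252*505/3 = 3932 - 632260/3 = -620464/3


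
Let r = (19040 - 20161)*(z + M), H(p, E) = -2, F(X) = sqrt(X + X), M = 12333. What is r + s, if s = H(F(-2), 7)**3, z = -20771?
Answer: 9458990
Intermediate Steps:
F(X) = sqrt(2)*sqrt(X) (F(X) = sqrt(2*X) = sqrt(2)*sqrt(X))
s = -8 (s = (-2)**3 = -8)
r = 9458998 (r = (19040 - 20161)*(-20771 + 12333) = -1121*(-8438) = 9458998)
r + s = 9458998 - 8 = 9458990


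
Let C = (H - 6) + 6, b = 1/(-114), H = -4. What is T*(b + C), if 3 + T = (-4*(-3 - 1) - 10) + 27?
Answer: -2285/19 ≈ -120.26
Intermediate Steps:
b = -1/114 ≈ -0.0087719
T = 30 (T = -3 + ((-4*(-3 - 1) - 10) + 27) = -3 + ((-4*(-4) - 10) + 27) = -3 + ((16 - 10) + 27) = -3 + (6 + 27) = -3 + 33 = 30)
C = -4 (C = (-4 - 6) + 6 = -10 + 6 = -4)
T*(b + C) = 30*(-1/114 - 4) = 30*(-457/114) = -2285/19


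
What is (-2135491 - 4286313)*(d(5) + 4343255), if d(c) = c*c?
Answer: -27891692877120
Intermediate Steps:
d(c) = c²
(-2135491 - 4286313)*(d(5) + 4343255) = (-2135491 - 4286313)*(5² + 4343255) = -6421804*(25 + 4343255) = -6421804*4343280 = -27891692877120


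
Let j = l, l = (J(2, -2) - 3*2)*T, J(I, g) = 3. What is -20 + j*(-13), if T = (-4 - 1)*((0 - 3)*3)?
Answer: 1735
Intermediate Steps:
T = 45 (T = -(-15)*3 = -5*(-9) = 45)
l = -135 (l = (3 - 3*2)*45 = (3 - 6)*45 = -3*45 = -135)
j = -135
-20 + j*(-13) = -20 - 135*(-13) = -20 + 1755 = 1735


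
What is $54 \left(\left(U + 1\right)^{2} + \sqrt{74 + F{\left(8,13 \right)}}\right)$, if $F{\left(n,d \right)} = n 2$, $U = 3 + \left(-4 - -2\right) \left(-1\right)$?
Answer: $1944 + 162 \sqrt{10} \approx 2456.3$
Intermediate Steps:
$U = 5$ ($U = 3 + \left(-4 + 2\right) \left(-1\right) = 3 - -2 = 3 + 2 = 5$)
$F{\left(n,d \right)} = 2 n$
$54 \left(\left(U + 1\right)^{2} + \sqrt{74 + F{\left(8,13 \right)}}\right) = 54 \left(\left(5 + 1\right)^{2} + \sqrt{74 + 2 \cdot 8}\right) = 54 \left(6^{2} + \sqrt{74 + 16}\right) = 54 \left(36 + \sqrt{90}\right) = 54 \left(36 + 3 \sqrt{10}\right) = 1944 + 162 \sqrt{10}$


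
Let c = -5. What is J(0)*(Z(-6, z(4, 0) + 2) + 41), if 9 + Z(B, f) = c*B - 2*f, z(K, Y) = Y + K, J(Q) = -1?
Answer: -50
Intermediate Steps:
z(K, Y) = K + Y
Z(B, f) = -9 - 5*B - 2*f (Z(B, f) = -9 + (-5*B - 2*f) = -9 - 5*B - 2*f)
J(0)*(Z(-6, z(4, 0) + 2) + 41) = -((-9 - 5*(-6) - 2*((4 + 0) + 2)) + 41) = -((-9 + 30 - 2*(4 + 2)) + 41) = -((-9 + 30 - 2*6) + 41) = -((-9 + 30 - 12) + 41) = -(9 + 41) = -1*50 = -50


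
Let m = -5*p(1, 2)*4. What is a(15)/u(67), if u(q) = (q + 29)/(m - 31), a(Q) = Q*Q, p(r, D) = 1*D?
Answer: -5325/32 ≈ -166.41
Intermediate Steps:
p(r, D) = D
m = -40 (m = -5*2*4 = -10*4 = -40)
a(Q) = Q²
u(q) = -29/71 - q/71 (u(q) = (q + 29)/(-40 - 31) = (29 + q)/(-71) = (29 + q)*(-1/71) = -29/71 - q/71)
a(15)/u(67) = 15²/(-29/71 - 1/71*67) = 225/(-29/71 - 67/71) = 225/(-96/71) = 225*(-71/96) = -5325/32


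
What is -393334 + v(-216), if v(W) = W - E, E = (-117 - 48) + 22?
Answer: -393407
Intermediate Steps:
E = -143 (E = -165 + 22 = -143)
v(W) = 143 + W (v(W) = W - 1*(-143) = W + 143 = 143 + W)
-393334 + v(-216) = -393334 + (143 - 216) = -393334 - 73 = -393407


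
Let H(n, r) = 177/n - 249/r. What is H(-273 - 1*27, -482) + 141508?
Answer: 3410341031/24100 ≈ 1.4151e+5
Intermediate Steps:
H(n, r) = -249/r + 177/n
H(-273 - 1*27, -482) + 141508 = (-249/(-482) + 177/(-273 - 1*27)) + 141508 = (-249*(-1/482) + 177/(-273 - 27)) + 141508 = (249/482 + 177/(-300)) + 141508 = (249/482 + 177*(-1/300)) + 141508 = (249/482 - 59/100) + 141508 = -1769/24100 + 141508 = 3410341031/24100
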